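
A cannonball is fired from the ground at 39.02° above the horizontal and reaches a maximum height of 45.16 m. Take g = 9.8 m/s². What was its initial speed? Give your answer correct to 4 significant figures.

At maximum height v_y = 0, so (v₀ sin θ)² = 2 g H.
v₀ sin 39.02° = √(2 × 9.8 × 45.16) = 29.751 m/s.
v₀ = 29.751 / sin 39.02° = 29.751 / 0.6296 = 47.25 m/s.

47.25 m/s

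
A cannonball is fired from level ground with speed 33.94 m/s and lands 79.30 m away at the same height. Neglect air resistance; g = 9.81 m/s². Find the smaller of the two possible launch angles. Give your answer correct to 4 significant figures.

21.24°

Level-ground range: R = v₀² sin(2θ)/g ⇒ sin 2θ = R g / v₀² = 79.30×9.81/33.94² = 0.6753.
2θ = arcsin(0.6753) = 42.477° or 180° − 42.477° = 137.523°.
So θ = 21.24° or θ = 68.76°.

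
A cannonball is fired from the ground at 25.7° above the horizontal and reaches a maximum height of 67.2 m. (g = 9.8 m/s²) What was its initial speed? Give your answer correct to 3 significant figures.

83.7 m/s

At maximum height v_y = 0, so (v₀ sin θ)² = 2 g H.
v₀ sin 25.7° = √(2 × 9.8 × 67.2) = 36.29 m/s.
v₀ = 36.29 / sin 25.7° = 36.29 / 0.4337 = 83.7 m/s.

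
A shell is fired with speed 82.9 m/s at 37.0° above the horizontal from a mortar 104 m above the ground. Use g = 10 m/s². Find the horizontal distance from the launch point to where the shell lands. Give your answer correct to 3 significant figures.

778 m

Components: v_x = 82.9 cos 37.0° = 66.21 m/s, v_y = 82.9 sin 37.0° = 49.89 m/s.
Vertical: 0 = 104 + 49.89 t − ½(10) t² ⇒ 5.000 t² − 49.89 t − 104 = 0.
t = [49.89 + √(2489 + 2080)] / 10.00 = 11.75 s.
Horizontal: R = v_x · t = 66.21 × 11.75 = 778 m.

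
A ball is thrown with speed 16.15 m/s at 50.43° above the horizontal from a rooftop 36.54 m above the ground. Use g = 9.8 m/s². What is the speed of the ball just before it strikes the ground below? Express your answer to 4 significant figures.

31.26 m/s

v_x = 16.15 cos 50.43° = 10.288 m/s is unchanged throughout.
For the vertical component, v_y² = v_y0² + 2 g h = (12.449)² + 2×9.8×36.54 = 871.16, so |v_y| = 29.515 m/s.
Impact speed = √(v_x² + v_y²) = √(105.84 + 871.16) = 31.26 m/s.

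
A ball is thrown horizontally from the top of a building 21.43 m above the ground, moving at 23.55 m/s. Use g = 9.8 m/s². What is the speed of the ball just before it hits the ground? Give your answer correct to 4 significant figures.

31.22 m/s

Fall time: t = √(2 × 21.43 / 9.8) = 2.0913 s.
At impact: v_x = 23.55 m/s (unchanged), v_y = g t = 9.8 × 2.0913 = 20.495 m/s.
Speed = √(v_x² + v_y²) = √(554.60 + 420.05) = 31.22 m/s.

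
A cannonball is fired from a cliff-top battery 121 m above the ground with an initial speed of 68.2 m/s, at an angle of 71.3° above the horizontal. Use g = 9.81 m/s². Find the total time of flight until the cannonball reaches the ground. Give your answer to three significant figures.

14.8 s

Vertical component: v_y = 68.2 sin 71.3° = 64.60 m/s.
Taking up as positive with launch at y = 121 m, landing at y = 0: 0 = 121 + 64.60 t − ½(9.81) t².
Solving 4.905 t² − 64.60 t − 121 = 0 gives t = [64.60 + √(64.60² + 4·4.905·121)] / 9.810 = 14.8 s.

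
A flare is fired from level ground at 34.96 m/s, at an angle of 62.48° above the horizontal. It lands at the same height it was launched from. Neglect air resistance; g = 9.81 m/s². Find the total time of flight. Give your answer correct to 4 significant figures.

6.321 s

Vertical component: v_y = 34.96 sin 62.48° = 31.004 m/s.
For a projectile landing at launch height, time of flight is t = 2 v_y / g = 2 × 31.004 / 9.81 = 6.321 s.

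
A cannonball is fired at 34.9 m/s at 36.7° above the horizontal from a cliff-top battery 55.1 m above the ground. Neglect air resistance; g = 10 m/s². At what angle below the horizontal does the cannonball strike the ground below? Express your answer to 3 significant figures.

54.5°

v_x = 34.9 cos 36.7° = 27.98 m/s.
At impact |v_y| = √(v_y0² + 2 g h) = √(20.86² + 2×10×55.1) = 39.21 m/s.
Angle below horizontal = arctan(|v_y| / v_x) = arctan(39.21 / 27.98) = 54.5°.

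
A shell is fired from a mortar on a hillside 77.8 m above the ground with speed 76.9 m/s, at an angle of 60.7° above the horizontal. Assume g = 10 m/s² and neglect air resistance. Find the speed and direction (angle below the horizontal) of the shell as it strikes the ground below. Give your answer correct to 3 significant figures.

86.4 m/s at 64.2° below the horizontal

v_x = 76.9 cos 60.7° = 37.63 m/s (constant).
|v_y| at impact = √((67.06)² + 2×10×77.8) = 77.80 m/s.
Speed = √(37.63² + 77.80²) = 86.4 m/s; angle = arctan(77.80/37.63) = 64.2° below horizontal.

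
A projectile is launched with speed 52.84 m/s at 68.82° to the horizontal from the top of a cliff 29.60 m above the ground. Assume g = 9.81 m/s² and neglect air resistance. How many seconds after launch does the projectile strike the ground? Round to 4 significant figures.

10.61 s

Vertical component: v_y = 52.84 sin 68.82° = 49.271 m/s.
Taking up as positive with launch at y = 29.60 m, landing at y = 0: 0 = 29.60 + 49.271 t − ½(9.81) t².
Solving 4.905 t² − 49.271 t − 29.60 = 0 gives t = [49.271 + √(49.271² + 4·4.905·29.60)] / 9.810 = 10.61 s.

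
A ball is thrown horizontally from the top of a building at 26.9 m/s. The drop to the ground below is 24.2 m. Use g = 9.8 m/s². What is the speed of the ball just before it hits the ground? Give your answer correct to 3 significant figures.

Fall time: t = √(2 × 24.2 / 9.8) = 2.222 s.
At impact: v_x = 26.9 m/s (unchanged), v_y = g t = 9.8 × 2.222 = 21.78 m/s.
Speed = √(v_x² + v_y²) = √(723.6 + 474.4) = 34.6 m/s.

34.6 m/s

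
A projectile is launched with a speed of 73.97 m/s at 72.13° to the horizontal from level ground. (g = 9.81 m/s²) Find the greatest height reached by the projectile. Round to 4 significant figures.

252.6 m

Vertical component of launch velocity: v_y = 73.97 sin 72.13° = 70.401 m/s.
At the highest point the vertical velocity is zero, so v_y² = 2 g h_max.
h_max = (70.401)² / (2 × 9.81) = 4956.3 / 19.62 = 252.6 m.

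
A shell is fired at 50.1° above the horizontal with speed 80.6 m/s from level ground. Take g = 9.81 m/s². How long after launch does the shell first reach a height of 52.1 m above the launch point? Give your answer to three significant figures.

v_y0 = 80.6 sin 50.1° = 61.83 m/s.
Set y = v_y0 t − ½ g t² = 52.1: 4.905 t² − 61.83 t + 52.1 = 0.
t = [61.83 ± √(3823 − 1022)] / 9.81 = (61.83 ± 52.92) / 9.81, giving t = 0.908 s or t = 11.7 s.
The shell is on the way up at the first time, so t = 0.908 s.

0.908 s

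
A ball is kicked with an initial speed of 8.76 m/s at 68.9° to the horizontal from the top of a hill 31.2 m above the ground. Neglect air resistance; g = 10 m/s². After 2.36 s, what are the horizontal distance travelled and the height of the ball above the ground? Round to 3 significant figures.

v_x = 8.76 cos 68.9° = 3.154 m/s; v_y0 = 8.76 sin 68.9° = 8.173 m/s.
x = v_x t = 3.154 × 2.36 = 7.44 m.
y = 31.2 + v_y0 t − ½ g t² = 22.6 m.

x = 7.44 m, y = 22.6 m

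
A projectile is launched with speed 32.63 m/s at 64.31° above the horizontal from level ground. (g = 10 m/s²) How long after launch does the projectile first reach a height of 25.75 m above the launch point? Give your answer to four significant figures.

1.071 s

v_y0 = 32.63 sin 64.31° = 29.405 m/s.
Set y = v_y0 t − ½ g t² = 25.75: 5.000 t² − 29.405 t + 25.75 = 0.
t = [29.405 ± √(864.65 − 515.00)] / 10 = (29.405 ± 18.699) / 10, giving t = 1.071 s or t = 4.810 s.
The projectile is on the way up at the first time, so t = 1.071 s.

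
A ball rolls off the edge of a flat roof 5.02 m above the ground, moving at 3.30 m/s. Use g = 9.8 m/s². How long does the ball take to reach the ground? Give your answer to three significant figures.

The horizontal speed doesn't affect the fall. With v_y0 = 0, h = ½ g t².
t = √(2 × 5.02 / 9.8) = √1.024 = 1.01 s.

1.01 s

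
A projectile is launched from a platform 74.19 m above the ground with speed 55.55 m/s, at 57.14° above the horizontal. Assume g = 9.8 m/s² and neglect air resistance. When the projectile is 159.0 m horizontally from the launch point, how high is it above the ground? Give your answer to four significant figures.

184.0 m

v_x = 55.55 cos 57.14° = 30.141 m/s, v_y0 = 55.55 sin 57.14° = 46.662 m/s.
Time to reach x = 159.0 m: t = x / v_x = 159.0 / 30.141 = 5.2752 s.
y = 74.19 + v_y0 t − ½ g t² = 74.19 + 46.662×5.2752 − 4.900×5.2752² = 184.0 m.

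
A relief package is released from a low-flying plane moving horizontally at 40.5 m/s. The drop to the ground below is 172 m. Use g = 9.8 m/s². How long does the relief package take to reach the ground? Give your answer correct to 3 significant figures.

The horizontal speed doesn't affect the fall. With v_y0 = 0, h = ½ g t².
t = √(2 × 172 / 9.8) = √35.10 = 5.92 s.

5.92 s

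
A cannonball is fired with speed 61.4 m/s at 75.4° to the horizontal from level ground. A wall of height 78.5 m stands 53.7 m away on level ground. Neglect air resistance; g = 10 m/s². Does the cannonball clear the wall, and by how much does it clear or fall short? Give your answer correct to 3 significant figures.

Yes — it clears the wall by 67.5 m.

v_x = 61.4 cos 75.4° = 15.48 m/s; v_y0 = 61.4 sin 75.4° = 59.42 m/s.
Time to reach the wall: t = 53.7 / 15.48 = 3.469 s.
Height at that point: y = 59.42×3.469 − 5.000×3.469² = 146.0 m.
That is 146.0 − 78.5 = 67.5 m above the top of the wall, so the cannonball clears it.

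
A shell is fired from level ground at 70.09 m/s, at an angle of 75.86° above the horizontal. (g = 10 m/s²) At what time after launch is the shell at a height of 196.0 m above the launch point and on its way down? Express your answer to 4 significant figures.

9.441 s

v_y0 = 70.09 sin 75.86° = 67.966 m/s.
Set y = v_y0 t − ½ g t² = 196.0: 5.000 t² − 67.966 t + 196.0 = 0.
t = [67.966 ± √(4619.4 − 3920.0)] / 10 = (67.966 ± 26.446) / 10, giving t = 4.152 s or t = 9.441 s.
On the way down corresponds to the larger root: t = 9.441 s.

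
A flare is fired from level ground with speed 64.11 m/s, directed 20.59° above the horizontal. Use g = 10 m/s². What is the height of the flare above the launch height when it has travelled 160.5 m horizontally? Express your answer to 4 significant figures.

v_x = 64.11 cos 20.59° = 60.015 m/s, v_y0 = 64.11 sin 20.59° = 22.546 m/s.
Time to reach x = 160.5 m: t = x / v_x = 160.5 / 60.015 = 2.6743 s.
y = v_y0 t − ½ g t² = 22.546×2.6743 − 5.000×2.6743² = 24.54 m.

24.54 m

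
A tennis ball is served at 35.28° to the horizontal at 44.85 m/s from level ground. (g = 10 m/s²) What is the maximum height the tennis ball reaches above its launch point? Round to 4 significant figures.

Vertical component of launch velocity: v_y = 44.85 sin 35.28° = 25.904 m/s.
At the highest point the vertical velocity is zero, so v_y² = 2 g h_max.
h_max = (25.904)² / (2 × 10) = 671.02 / 20.00 = 33.55 m.

33.55 m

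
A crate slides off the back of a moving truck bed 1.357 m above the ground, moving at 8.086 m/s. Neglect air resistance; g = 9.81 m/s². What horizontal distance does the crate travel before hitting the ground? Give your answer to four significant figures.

Initial vertical velocity is zero, so the fall time comes from h = ½ g t²: t = √(2 × 1.357 / 9.81) = 0.52598 s.
Horizontal motion is uniform at 8.086 m/s, so x = 8.086 × 0.52598 = 4.253 m.

4.253 m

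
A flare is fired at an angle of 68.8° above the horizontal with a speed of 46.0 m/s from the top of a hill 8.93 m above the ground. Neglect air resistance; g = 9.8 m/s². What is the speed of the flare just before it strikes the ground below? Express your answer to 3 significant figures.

v_x = 46.0 cos 68.8° = 16.63 m/s is unchanged throughout.
For the vertical component, v_y² = v_y0² + 2 g h = (42.89)² + 2×9.8×8.93 = 2015, so |v_y| = 44.89 m/s.
Impact speed = √(v_x² + v_y²) = √(276.6 + 2015) = 47.9 m/s.

47.9 m/s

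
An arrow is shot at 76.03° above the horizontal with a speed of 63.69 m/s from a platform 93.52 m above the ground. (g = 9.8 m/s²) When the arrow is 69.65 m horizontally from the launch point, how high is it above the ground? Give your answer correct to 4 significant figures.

272.9 m

v_x = 63.69 cos 76.03° = 15.376 m/s, v_y0 = 63.69 sin 76.03° = 61.806 m/s.
Time to reach x = 69.65 m: t = x / v_x = 69.65 / 15.376 = 4.5298 s.
y = 93.52 + v_y0 t − ½ g t² = 93.52 + 61.806×4.5298 − 4.900×4.5298² = 272.9 m.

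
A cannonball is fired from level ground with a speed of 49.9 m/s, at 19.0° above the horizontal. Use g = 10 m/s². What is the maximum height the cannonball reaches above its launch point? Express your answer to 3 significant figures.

Vertical component of launch velocity: v_y = 49.9 sin 19.0° = 16.25 m/s.
At the highest point the vertical velocity is zero, so v_y² = 2 g h_max.
h_max = (16.25)² / (2 × 10) = 264.1 / 20.00 = 13.2 m.

13.2 m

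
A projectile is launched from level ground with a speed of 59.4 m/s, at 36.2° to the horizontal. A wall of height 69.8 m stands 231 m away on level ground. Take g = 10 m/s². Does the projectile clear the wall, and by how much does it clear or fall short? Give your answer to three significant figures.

No — it falls 16.9 m short of clearing the wall.

v_x = 59.4 cos 36.2° = 47.93 m/s; v_y0 = 59.4 sin 36.2° = 35.08 m/s.
Time to reach the wall: t = 231 / 47.93 = 4.820 s.
Height at that point: y = 35.08×4.820 − 5.000×4.820² = 52.92 m.
That is 69.8 − 52.92 = 16.9 m below the top of the wall, so the projectile does not clear it.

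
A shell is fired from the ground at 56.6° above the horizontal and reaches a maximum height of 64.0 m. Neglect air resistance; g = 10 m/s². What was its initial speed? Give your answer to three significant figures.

42.9 m/s

At maximum height v_y = 0, so (v₀ sin θ)² = 2 g H.
v₀ sin 56.6° = √(2 × 10 × 64.0) = 35.78 m/s.
v₀ = 35.78 / sin 56.6° = 35.78 / 0.8348 = 42.9 m/s.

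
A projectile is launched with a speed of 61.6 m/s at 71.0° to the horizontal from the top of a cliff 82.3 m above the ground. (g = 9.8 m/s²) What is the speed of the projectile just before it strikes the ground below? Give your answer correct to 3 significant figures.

v_x = 61.6 cos 71.0° = 20.05 m/s is unchanged throughout.
For the vertical component, v_y² = v_y0² + 2 g h = (58.24)² + 2×9.8×82.3 = 5005, so |v_y| = 70.75 m/s.
Impact speed = √(v_x² + v_y²) = √(402.0 + 5005) = 73.5 m/s.

73.5 m/s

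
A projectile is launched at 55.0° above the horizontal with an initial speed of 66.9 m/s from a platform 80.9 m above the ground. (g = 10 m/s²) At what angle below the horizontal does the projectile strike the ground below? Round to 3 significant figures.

60.6°

v_x = 66.9 cos 55.0° = 38.37 m/s.
At impact |v_y| = √(v_y0² + 2 g h) = √(54.80² + 2×10×80.9) = 67.98 m/s.
Angle below horizontal = arctan(|v_y| / v_x) = arctan(67.98 / 38.37) = 60.6°.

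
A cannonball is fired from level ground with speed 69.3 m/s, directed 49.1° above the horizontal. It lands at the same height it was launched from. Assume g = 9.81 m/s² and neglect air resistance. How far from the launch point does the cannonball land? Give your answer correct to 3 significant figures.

Components: v_x = 69.3 cos 49.1° = 45.37 m/s, v_y = 69.3 sin 49.1° = 52.38 m/s.
Time of flight (same landing height): t = 2 v_y / g = 2 × 52.38 / 9.81 = 10.68 s.
Range: R = v_x · t = 45.37 × 10.68 = 485 m.

485 m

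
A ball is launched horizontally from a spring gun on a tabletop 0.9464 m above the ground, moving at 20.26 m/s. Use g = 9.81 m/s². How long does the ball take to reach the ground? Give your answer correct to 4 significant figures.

0.4393 s

The horizontal speed doesn't affect the fall. With v_y0 = 0, h = ½ g t².
t = √(2 × 0.9464 / 9.81) = √0.19295 = 0.4393 s.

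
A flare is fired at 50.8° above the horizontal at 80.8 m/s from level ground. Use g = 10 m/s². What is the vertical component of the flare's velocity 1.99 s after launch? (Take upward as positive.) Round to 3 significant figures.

42.7 m/s

Initial vertical component: v_y0 = 80.8 sin 50.8° = 62.62 m/s.
v_y(t) = v_y0 − g t = 62.62 − 10 × 1.99 = 42.7 m/s.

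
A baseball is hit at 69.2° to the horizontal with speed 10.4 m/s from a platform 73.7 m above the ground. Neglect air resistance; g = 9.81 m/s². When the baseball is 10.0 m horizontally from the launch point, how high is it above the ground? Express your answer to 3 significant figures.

v_x = 10.4 cos 69.2° = 3.693 m/s, v_y0 = 10.4 sin 69.2° = 9.722 m/s.
Time to reach x = 10.0 m: t = x / v_x = 10.0 / 3.693 = 2.708 s.
y = 73.7 + v_y0 t − ½ g t² = 73.7 + 9.722×2.708 − 4.905×2.708² = 64.1 m.

64.1 m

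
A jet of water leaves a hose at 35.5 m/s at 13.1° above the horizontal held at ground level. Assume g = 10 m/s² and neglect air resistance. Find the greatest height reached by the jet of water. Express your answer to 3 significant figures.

Vertical component of launch velocity: v_y = 35.5 sin 13.1° = 8.046 m/s.
At the highest point the vertical velocity is zero, so v_y² = 2 g h_max.
h_max = (8.046)² / (2 × 10) = 64.74 / 20.00 = 3.24 m.

3.24 m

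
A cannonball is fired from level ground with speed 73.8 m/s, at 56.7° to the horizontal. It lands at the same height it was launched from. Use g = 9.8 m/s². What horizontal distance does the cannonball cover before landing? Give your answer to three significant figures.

510 m

Components: v_x = 73.8 cos 56.7° = 40.52 m/s, v_y = 73.8 sin 56.7° = 61.68 m/s.
Time of flight (same landing height): t = 2 v_y / g = 2 × 61.68 / 9.8 = 12.59 s.
Range: R = v_x · t = 40.52 × 12.59 = 510 m.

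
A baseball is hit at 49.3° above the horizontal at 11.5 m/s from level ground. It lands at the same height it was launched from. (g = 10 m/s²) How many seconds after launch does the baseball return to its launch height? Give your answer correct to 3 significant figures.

1.74 s

Vertical component: v_y = 11.5 sin 49.3° = 8.719 m/s.
For a projectile landing at launch height, time of flight is t = 2 v_y / g = 2 × 8.719 / 10 = 1.74 s.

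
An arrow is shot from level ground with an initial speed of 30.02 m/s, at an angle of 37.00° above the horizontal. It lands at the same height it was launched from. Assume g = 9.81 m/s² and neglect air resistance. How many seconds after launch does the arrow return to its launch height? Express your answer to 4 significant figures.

Vertical component: v_y = 30.02 sin 37.00° = 18.066 m/s.
For a projectile landing at launch height, time of flight is t = 2 v_y / g = 2 × 18.066 / 9.81 = 3.683 s.

3.683 s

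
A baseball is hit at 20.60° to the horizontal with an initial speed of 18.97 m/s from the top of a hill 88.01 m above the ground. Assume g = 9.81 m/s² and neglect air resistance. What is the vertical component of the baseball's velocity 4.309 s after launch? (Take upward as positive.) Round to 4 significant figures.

Initial vertical component: v_y0 = 18.97 sin 20.60° = 6.6744 m/s.
v_y(t) = v_y0 − g t = 6.6744 − 9.81 × 4.309 = -35.60 m/s.

-35.60 m/s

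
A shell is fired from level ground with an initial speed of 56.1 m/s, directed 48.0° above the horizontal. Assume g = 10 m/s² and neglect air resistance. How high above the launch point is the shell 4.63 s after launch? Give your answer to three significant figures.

85.8 m

v_y0 = 56.1 sin 48.0° = 41.69 m/s.
y(t) = v_y0 t − ½ g t² = 41.69×4.63 − 5.000×4.63² = 85.8 m.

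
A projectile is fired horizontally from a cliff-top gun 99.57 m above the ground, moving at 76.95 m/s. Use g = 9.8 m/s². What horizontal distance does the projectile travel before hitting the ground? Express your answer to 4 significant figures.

Initial vertical velocity is zero, so the fall time comes from h = ½ g t²: t = √(2 × 99.57 / 9.8) = 4.5078 s.
Horizontal motion is uniform at 76.95 m/s, so x = 76.95 × 4.5078 = 346.9 m.

346.9 m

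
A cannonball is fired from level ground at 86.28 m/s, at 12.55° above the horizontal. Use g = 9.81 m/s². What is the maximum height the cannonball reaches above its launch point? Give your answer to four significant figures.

Vertical component of launch velocity: v_y = 86.28 sin 12.55° = 18.748 m/s.
At the highest point the vertical velocity is zero, so v_y² = 2 g h_max.
h_max = (18.748)² / (2 × 9.81) = 351.49 / 19.62 = 17.91 m.

17.91 m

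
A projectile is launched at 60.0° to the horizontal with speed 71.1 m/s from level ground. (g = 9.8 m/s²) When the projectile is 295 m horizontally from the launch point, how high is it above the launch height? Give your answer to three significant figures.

174 m

v_x = 71.1 cos 60.0° = 35.55 m/s, v_y0 = 71.1 sin 60.0° = 61.57 m/s.
Time to reach x = 295 m: t = x / v_x = 295 / 35.55 = 8.298 s.
y = v_y0 t − ½ g t² = 61.57×8.298 − 4.900×8.298² = 174 m.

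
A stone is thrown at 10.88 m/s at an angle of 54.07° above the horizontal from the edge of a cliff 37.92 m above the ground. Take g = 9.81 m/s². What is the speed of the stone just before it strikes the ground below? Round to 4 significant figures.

v_x = 10.88 cos 54.07° = 6.3843 m/s is unchanged throughout.
For the vertical component, v_y² = v_y0² + 2 g h = (8.8099)² + 2×9.81×37.92 = 821.60, so |v_y| = 28.664 m/s.
Impact speed = √(v_x² + v_y²) = √(40.759 + 821.60) = 29.37 m/s.

29.37 m/s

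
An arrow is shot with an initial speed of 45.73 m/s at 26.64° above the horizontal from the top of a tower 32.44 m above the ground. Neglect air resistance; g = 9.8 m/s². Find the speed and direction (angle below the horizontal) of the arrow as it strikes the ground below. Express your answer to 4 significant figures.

52.22 m/s at 38.49° below the horizontal

v_x = 45.73 cos 26.64° = 40.875 m/s (constant).
|v_y| at impact = √((20.505)² + 2×9.8×32.44) = 32.500 m/s.
Speed = √(40.875² + 32.500²) = 52.22 m/s; angle = arctan(32.500/40.875) = 38.49° below horizontal.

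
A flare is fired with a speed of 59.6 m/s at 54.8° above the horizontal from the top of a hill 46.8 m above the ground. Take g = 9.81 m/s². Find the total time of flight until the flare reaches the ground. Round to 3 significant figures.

Vertical component: v_y = 59.6 sin 54.8° = 48.70 m/s.
Taking up as positive with launch at y = 46.8 m, landing at y = 0: 0 = 46.8 + 48.70 t − ½(9.81) t².
Solving 4.905 t² − 48.70 t − 46.8 = 0 gives t = [48.70 + √(48.70² + 4·4.905·46.8)] / 9.810 = 10.8 s.

10.8 s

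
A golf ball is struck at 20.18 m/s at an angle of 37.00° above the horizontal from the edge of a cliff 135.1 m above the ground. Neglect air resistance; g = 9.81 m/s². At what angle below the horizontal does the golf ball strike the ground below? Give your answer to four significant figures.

v_x = 20.18 cos 37.00° = 16.116 m/s.
At impact |v_y| = √(v_y0² + 2 g h) = √(12.145² + 2×9.81×135.1) = 52.898 m/s.
Angle below horizontal = arctan(|v_y| / v_x) = arctan(52.898 / 16.116) = 73.06°.

73.06°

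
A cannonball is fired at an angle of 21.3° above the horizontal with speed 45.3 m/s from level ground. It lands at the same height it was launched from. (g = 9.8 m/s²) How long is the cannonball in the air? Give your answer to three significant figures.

3.36 s

Vertical component: v_y = 45.3 sin 21.3° = 16.46 m/s.
For a projectile landing at launch height, time of flight is t = 2 v_y / g = 2 × 16.46 / 9.8 = 3.36 s.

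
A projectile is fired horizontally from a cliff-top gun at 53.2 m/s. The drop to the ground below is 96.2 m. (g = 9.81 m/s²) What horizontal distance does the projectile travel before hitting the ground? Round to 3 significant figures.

Initial vertical velocity is zero, so the fall time comes from h = ½ g t²: t = √(2 × 96.2 / 9.81) = 4.429 s.
Horizontal motion is uniform at 53.2 m/s, so x = 53.2 × 4.429 = 236 m.

236 m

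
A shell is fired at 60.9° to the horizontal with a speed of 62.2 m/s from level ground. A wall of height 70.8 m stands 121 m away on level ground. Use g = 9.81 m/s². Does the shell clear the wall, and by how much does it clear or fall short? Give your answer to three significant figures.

Yes — it clears the wall by 68.1 m.

v_x = 62.2 cos 60.9° = 30.25 m/s; v_y0 = 62.2 sin 60.9° = 54.35 m/s.
Time to reach the wall: t = 121 / 30.25 = 4.000 s.
Height at that point: y = 54.35×4.000 − 4.905×4.000² = 138.9 m.
That is 138.9 − 70.8 = 68.1 m above the top of the wall, so the shell clears it.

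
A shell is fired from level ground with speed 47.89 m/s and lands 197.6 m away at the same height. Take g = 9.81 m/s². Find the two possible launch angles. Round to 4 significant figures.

Level-ground range: R = v₀² sin(2θ)/g ⇒ sin 2θ = R g / v₀² = 197.6×9.81/47.89² = 0.8452.
2θ = arcsin(0.8452) = 57.693° or 180° − 57.693° = 122.307°.
So θ = 28.85° or θ = 61.15°.

28.85° and 61.15°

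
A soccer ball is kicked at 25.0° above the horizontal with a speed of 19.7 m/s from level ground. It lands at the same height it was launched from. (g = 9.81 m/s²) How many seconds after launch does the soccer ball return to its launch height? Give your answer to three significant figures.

1.70 s

Vertical component: v_y = 19.7 sin 25.0° = 8.326 m/s.
For a projectile landing at launch height, time of flight is t = 2 v_y / g = 2 × 8.326 / 9.81 = 1.70 s.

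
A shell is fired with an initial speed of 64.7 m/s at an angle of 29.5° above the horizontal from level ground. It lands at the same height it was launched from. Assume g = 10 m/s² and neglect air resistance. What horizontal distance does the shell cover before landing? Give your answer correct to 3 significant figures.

Components: v_x = 64.7 cos 29.5° = 56.31 m/s, v_y = 64.7 sin 29.5° = 31.86 m/s.
Time of flight (same landing height): t = 2 v_y / g = 2 × 31.86 / 10 = 6.372 s.
Range: R = v_x · t = 56.31 × 6.372 = 359 m.

359 m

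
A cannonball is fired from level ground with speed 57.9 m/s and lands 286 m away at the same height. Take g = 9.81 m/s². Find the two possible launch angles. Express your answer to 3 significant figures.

28.4° and 61.6°

Level-ground range: R = v₀² sin(2θ)/g ⇒ sin 2θ = R g / v₀² = 286×9.81/57.9² = 0.8369.
2θ = arcsin(0.8369) = 56.81° or 180° − 56.81° = 123.19°.
So θ = 28.4° or θ = 61.6°.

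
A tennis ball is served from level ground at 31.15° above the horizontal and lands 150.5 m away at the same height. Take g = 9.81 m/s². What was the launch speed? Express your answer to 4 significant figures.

40.84 m/s

On level ground, R = v₀² sin(2θ) / g, so v₀ = √(R g / sin 2θ).
sin(2 × 31.15°) = 0.8854.
v₀ = √(150.5 × 9.81 / 0.8854) = √1667.5 = 40.84 m/s.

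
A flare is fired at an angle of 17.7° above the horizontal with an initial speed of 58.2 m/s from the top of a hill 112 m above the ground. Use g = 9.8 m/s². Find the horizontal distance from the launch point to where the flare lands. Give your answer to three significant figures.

Components: v_x = 58.2 cos 17.7° = 55.44 m/s, v_y = 58.2 sin 17.7° = 17.69 m/s.
Vertical: 0 = 112 + 17.69 t − ½(9.8) t² ⇒ 4.900 t² − 17.69 t − 112 = 0.
t = [17.69 + √(312.9 + 2195)] / 9.800 = 6.915 s.
Horizontal: R = v_x · t = 55.44 × 6.915 = 383 m.

383 m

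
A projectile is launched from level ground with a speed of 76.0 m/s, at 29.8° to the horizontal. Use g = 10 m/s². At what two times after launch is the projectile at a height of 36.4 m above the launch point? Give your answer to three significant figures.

1.13 s and 6.42 s

v_y0 = 76.0 sin 29.8° = 37.77 m/s.
Set y = v_y0 t − ½ g t² = 36.4: 5.000 t² − 37.77 t + 36.4 = 0.
t = [37.77 ± √(1427 − 728.0)] / 10 = (37.77 ± 26.44) / 10, giving t = 1.13 s or t = 6.42 s.
So the projectile is at 36.4 m at t = 1.13 s (rising) and t = 6.42 s (falling).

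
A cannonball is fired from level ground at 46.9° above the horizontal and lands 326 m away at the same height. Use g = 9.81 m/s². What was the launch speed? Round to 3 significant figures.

On level ground, R = v₀² sin(2θ) / g, so v₀ = √(R g / sin 2θ).
sin(2 × 46.9°) = 0.9978.
v₀ = √(326 × 9.81 / 0.9978) = √3205 = 56.6 m/s.

56.6 m/s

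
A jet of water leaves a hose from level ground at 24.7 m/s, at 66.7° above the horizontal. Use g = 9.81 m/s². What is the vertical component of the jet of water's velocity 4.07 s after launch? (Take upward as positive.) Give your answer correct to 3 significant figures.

-17.2 m/s

Initial vertical component: v_y0 = 24.7 sin 66.7° = 22.69 m/s.
v_y(t) = v_y0 − g t = 22.69 − 9.81 × 4.07 = -17.2 m/s.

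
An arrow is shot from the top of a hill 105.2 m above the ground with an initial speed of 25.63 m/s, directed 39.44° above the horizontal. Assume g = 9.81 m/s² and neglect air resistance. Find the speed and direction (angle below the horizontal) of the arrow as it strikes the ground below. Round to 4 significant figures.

52.16 m/s at 67.70° below the horizontal

v_x = 25.63 cos 39.44° = 19.794 m/s (constant).
|v_y| at impact = √((16.282)² + 2×9.81×105.2) = 48.261 m/s.
Speed = √(19.794² + 48.261²) = 52.16 m/s; angle = arctan(48.261/19.794) = 67.70° below horizontal.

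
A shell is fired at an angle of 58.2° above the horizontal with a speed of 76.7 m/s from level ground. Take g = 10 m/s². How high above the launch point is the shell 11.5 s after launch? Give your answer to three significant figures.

88.4 m

v_y0 = 76.7 sin 58.2° = 65.19 m/s.
y(t) = v_y0 t − ½ g t² = 65.19×11.5 − 5.000×11.5² = 88.4 m.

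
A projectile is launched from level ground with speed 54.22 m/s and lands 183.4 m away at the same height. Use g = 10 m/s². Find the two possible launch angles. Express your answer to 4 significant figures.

19.30° and 70.70°

Level-ground range: R = v₀² sin(2θ)/g ⇒ sin 2θ = R g / v₀² = 183.4×10/54.22² = 0.6239.
2θ = arcsin(0.6239) = 38.601° or 180° − 38.601° = 141.399°.
So θ = 19.30° or θ = 70.70°.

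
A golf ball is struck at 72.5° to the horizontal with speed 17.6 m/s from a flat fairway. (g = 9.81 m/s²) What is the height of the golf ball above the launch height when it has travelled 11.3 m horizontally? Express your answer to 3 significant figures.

v_x = 17.6 cos 72.5° = 5.292 m/s, v_y0 = 17.6 sin 72.5° = 16.79 m/s.
Time to reach x = 11.3 m: t = x / v_x = 11.3 / 5.292 = 2.135 s.
y = v_y0 t − ½ g t² = 16.79×2.135 − 4.905×2.135² = 13.5 m.

13.5 m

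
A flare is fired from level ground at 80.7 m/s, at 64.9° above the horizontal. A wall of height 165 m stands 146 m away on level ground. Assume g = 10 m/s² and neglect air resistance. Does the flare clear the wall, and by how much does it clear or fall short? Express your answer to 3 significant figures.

v_x = 80.7 cos 64.9° = 34.23 m/s; v_y0 = 80.7 sin 64.9° = 73.08 m/s.
Time to reach the wall: t = 146 / 34.23 = 4.265 s.
Height at that point: y = 73.08×4.265 − 5.000×4.265² = 220.7 m.
That is 220.7 − 165 = 55.7 m above the top of the wall, so the flare clears it.

Yes — it clears the wall by 55.7 m.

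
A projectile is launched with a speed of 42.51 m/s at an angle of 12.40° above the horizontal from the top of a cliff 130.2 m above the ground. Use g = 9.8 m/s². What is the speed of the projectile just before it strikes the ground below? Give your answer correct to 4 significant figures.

66.02 m/s

v_x = 42.51 cos 12.40° = 41.518 m/s is unchanged throughout.
For the vertical component, v_y² = v_y0² + 2 g h = (9.1284)² + 2×9.8×130.2 = 2635.2, so |v_y| = 51.334 m/s.
Impact speed = √(v_x² + v_y²) = √(1723.7 + 2635.2) = 66.02 m/s.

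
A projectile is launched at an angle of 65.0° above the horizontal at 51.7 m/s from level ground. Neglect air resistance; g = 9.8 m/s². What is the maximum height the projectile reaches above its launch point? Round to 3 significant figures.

112 m

Vertical component of launch velocity: v_y = 51.7 sin 65.0° = 46.86 m/s.
At the highest point the vertical velocity is zero, so v_y² = 2 g h_max.
h_max = (46.86)² / (2 × 9.8) = 2196 / 19.60 = 112 m.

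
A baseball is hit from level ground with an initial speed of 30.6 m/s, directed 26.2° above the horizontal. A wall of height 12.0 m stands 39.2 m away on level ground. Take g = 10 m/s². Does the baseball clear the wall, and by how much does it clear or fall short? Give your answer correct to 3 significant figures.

v_x = 30.6 cos 26.2° = 27.46 m/s; v_y0 = 30.6 sin 26.2° = 13.51 m/s.
Time to reach the wall: t = 39.2 / 27.46 = 1.428 s.
Height at that point: y = 13.51×1.428 − 5.000×1.428² = 9.096 m.
That is 12.0 − 9.096 = 2.90 m below the top of the wall, so the baseball does not clear it.

No — it falls 2.90 m short of clearing the wall.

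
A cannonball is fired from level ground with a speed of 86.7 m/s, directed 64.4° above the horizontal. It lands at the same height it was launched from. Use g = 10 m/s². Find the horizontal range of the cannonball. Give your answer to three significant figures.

586 m

Components: v_x = 86.7 cos 64.4° = 37.46 m/s, v_y = 86.7 sin 64.4° = 78.19 m/s.
Time of flight (same landing height): t = 2 v_y / g = 2 × 78.19 / 10 = 15.64 s.
Range: R = v_x · t = 37.46 × 15.64 = 586 m.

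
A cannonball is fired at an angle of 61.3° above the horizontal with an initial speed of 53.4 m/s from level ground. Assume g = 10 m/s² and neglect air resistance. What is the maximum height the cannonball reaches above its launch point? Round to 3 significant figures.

110 m

Vertical component of launch velocity: v_y = 53.4 sin 61.3° = 46.84 m/s.
At the highest point the vertical velocity is zero, so v_y² = 2 g h_max.
h_max = (46.84)² / (2 × 10) = 2194 / 20.00 = 110 m.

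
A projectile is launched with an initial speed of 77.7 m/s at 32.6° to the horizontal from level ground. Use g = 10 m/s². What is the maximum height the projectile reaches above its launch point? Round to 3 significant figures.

87.6 m

Vertical component of launch velocity: v_y = 77.7 sin 32.6° = 41.86 m/s.
At the highest point the vertical velocity is zero, so v_y² = 2 g h_max.
h_max = (41.86)² / (2 × 10) = 1752 / 20.00 = 87.6 m.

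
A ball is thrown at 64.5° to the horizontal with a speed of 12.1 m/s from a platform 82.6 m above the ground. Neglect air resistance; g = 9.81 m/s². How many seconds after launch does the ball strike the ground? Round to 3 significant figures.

Vertical component: v_y = 12.1 sin 64.5° = 10.92 m/s.
Taking up as positive with launch at y = 82.6 m, landing at y = 0: 0 = 82.6 + 10.92 t − ½(9.81) t².
Solving 4.905 t² − 10.92 t − 82.6 = 0 gives t = [10.92 + √(10.92² + 4·4.905·82.6)] / 9.810 = 5.37 s.

5.37 s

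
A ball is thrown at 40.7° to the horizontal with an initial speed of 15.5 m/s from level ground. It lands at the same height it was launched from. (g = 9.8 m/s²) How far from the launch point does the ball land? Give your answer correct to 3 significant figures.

24.2 m

Components: v_x = 15.5 cos 40.7° = 11.75 m/s, v_y = 15.5 sin 40.7° = 10.11 m/s.
Time of flight (same landing height): t = 2 v_y / g = 2 × 10.11 / 9.8 = 2.063 s.
Range: R = v_x · t = 11.75 × 2.063 = 24.2 m.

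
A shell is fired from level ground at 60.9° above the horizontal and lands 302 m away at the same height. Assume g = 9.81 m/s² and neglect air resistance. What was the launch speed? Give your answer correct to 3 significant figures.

On level ground, R = v₀² sin(2θ) / g, so v₀ = √(R g / sin 2θ).
sin(2 × 60.9°) = 0.8499.
v₀ = √(302 × 9.81 / 0.8499) = √3486 = 59.0 m/s.

59.0 m/s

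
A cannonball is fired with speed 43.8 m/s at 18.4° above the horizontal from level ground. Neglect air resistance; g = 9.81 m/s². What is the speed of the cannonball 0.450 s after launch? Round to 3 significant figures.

v_x = 43.8 cos 18.4° = 41.56 m/s (constant).
v_y(t) = 43.8 sin 18.4° − g t = 13.83 − 9.81 × 0.450 = 9.415 m/s.
Speed = √(v_x² + v_y²) = √(1727 + 88.64) = 42.6 m/s.

42.6 m/s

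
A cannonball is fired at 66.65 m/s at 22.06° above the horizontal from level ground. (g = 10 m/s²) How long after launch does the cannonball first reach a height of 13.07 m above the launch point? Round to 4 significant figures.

v_y0 = 66.65 sin 22.06° = 25.032 m/s.
Set y = v_y0 t − ½ g t² = 13.07: 5.000 t² − 25.032 t + 13.07 = 0.
t = [25.032 ± √(626.60 − 261.40)] / 10 = (25.032 ± 19.110) / 10, giving t = 0.5922 s or t = 4.414 s.
The cannonball is on the way up at the first time, so t = 0.5922 s.

0.5922 s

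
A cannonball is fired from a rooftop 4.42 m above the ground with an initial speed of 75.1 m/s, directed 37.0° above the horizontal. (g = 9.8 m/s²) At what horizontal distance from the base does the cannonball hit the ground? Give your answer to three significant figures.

559 m

Components: v_x = 75.1 cos 37.0° = 59.98 m/s, v_y = 75.1 sin 37.0° = 45.20 m/s.
Vertical: 0 = 4.42 + 45.20 t − ½(9.8) t² ⇒ 4.900 t² − 45.20 t − 4.42 = 0.
t = [45.20 + √(2043 + 86.63)] / 9.800 = 9.321 s.
Horizontal: R = v_x · t = 59.98 × 9.321 = 559 m.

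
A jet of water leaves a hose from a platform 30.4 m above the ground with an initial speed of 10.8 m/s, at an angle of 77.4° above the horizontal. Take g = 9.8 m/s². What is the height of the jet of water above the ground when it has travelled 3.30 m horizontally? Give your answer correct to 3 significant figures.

35.5 m

v_x = 10.8 cos 77.4° = 2.356 m/s, v_y0 = 10.8 sin 77.4° = 10.54 m/s.
Time to reach x = 3.30 m: t = x / v_x = 3.30 / 2.356 = 1.401 s.
y = 30.4 + v_y0 t − ½ g t² = 30.4 + 10.54×1.401 − 4.900×1.401² = 35.5 m.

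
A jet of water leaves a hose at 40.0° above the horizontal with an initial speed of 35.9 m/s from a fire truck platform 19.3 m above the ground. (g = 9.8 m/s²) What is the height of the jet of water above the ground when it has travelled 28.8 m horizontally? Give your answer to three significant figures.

38.1 m

v_x = 35.9 cos 40.0° = 27.50 m/s, v_y0 = 35.9 sin 40.0° = 23.08 m/s.
Time to reach x = 28.8 m: t = x / v_x = 28.8 / 27.50 = 1.047 s.
y = 19.3 + v_y0 t − ½ g t² = 19.3 + 23.08×1.047 − 4.900×1.047² = 38.1 m.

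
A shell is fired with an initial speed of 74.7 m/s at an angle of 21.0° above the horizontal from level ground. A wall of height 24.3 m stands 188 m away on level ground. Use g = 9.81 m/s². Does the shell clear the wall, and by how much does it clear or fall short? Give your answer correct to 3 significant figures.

Yes — it clears the wall by 12.2 m.

v_x = 74.7 cos 21.0° = 69.74 m/s; v_y0 = 74.7 sin 21.0° = 26.77 m/s.
Time to reach the wall: t = 188 / 69.74 = 2.696 s.
Height at that point: y = 26.77×2.696 − 4.905×2.696² = 36.52 m.
That is 36.52 − 24.3 = 12.2 m above the top of the wall, so the shell clears it.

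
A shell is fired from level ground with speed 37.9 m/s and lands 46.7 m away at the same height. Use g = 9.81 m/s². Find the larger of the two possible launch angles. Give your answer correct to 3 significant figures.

80.7°

Level-ground range: R = v₀² sin(2θ)/g ⇒ sin 2θ = R g / v₀² = 46.7×9.81/37.9² = 0.3189.
2θ = arcsin(0.3189) = 18.60° or 180° − 18.60° = 161.40°.
So θ = 9.30° or θ = 80.7°.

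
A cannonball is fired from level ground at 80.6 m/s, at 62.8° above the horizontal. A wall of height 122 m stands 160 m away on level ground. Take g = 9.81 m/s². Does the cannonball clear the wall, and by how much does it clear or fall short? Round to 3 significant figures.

Yes — it clears the wall by 96.8 m.

v_x = 80.6 cos 62.8° = 36.84 m/s; v_y0 = 80.6 sin 62.8° = 71.69 m/s.
Time to reach the wall: t = 160 / 36.84 = 4.343 s.
Height at that point: y = 71.69×4.343 − 4.905×4.343² = 218.8 m.
That is 218.8 − 122 = 96.8 m above the top of the wall, so the cannonball clears it.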